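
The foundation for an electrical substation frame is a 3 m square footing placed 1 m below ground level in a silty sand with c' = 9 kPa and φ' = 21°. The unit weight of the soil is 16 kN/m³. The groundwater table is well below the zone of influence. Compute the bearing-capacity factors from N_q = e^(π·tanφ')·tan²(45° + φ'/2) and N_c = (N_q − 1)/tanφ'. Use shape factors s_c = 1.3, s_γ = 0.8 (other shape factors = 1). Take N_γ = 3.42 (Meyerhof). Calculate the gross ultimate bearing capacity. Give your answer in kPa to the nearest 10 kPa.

tan21° = 0.3839, so N_q = e^(π×0.3839)·tan²(55.5°) = 3.34 × 2.117 = 7.07.
N_c = (7.07 − 1)/tan21° = 15.81.
q = γ·D_f = 16 × 1 = 16 kPa.
c·N_c·s_c = 9 × 15.815 × 1.3 = 185.03 kPa
q·N_q = 16 × 7.0708 = 113.13 kPa
0.5·γ·B·N_γ·s_γ = 0.5 × 16 × 3 × 3.42 × 0.8 = 65.664 kPa
q_ult = 185.03 + 113.13 + 65.664 = 363.83 kPa.

q_ult ≈ 360 kPa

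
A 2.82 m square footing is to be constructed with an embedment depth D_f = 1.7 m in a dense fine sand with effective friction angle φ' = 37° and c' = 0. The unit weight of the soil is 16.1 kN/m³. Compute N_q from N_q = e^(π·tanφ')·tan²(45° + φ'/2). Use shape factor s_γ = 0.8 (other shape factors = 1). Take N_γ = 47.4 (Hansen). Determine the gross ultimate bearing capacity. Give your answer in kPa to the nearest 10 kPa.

tan37° = 0.7536, so N_q = e^(π×0.7536)·tan²(63.5°) = 10.669 × 4.023 = 42.92.
Effective surcharge at the founding depth q = γ·D_f = 16.1 × 1.7 = 27.37 kPa.
q_ult = q·N_q + 0.5·γ·B·N_γ·s_γ
     = 27.37 × 42.92 + 0.5 × 16.1 × 2.82 × 47.4 × 0.8
     = 1174.7 + 860.82 = 2035.5 kPa.

q_ult ≈ 2040 kPa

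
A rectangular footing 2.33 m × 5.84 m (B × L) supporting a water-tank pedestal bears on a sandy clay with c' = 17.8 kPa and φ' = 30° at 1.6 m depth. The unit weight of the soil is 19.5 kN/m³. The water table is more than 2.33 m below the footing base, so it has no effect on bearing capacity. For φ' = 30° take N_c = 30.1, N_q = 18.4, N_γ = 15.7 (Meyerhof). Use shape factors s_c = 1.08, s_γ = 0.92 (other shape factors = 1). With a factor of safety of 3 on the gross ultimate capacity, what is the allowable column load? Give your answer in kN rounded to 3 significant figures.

Overburden at base level: q = 19.5 × 1.6 = 31.2 kPa.
Cohesion term c·N_c·s_c = 17.8 × 30.1 × 1.08 = 578.64 kPa; surcharge term q·N_q = 31.2 × 18.4 = 574.08 kPa; self-weight term 0.5·γ·B·N_γ·s_γ = 0.5 × 19.5 × 2.33 × 15.7 × 0.92 = 328.13 kPa.
q_ult = 578.64 + 574.08 + 328.13 = 1480.9 kPa.
Gross allowable pressure q_all = 1480.9 / 3 = 493.62 kPa.
Footing area = 13.6072 m², so allowable column load = 493.62 × 13.6072 = 6716.8 kN.

P_all ≈ 6720 kN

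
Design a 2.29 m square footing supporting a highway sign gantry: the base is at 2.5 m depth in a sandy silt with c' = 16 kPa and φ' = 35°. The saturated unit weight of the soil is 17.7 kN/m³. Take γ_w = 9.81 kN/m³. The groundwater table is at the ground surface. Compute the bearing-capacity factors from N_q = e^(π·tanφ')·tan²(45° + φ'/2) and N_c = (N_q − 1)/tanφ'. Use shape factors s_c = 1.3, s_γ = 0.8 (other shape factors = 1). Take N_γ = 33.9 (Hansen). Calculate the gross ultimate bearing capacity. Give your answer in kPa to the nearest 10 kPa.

q_ult ≈ 1860 kPa

tan35° = 0.7002, so N_q = e^(π×0.7002)·tan²(62.5°) = 9.023 × 3.69 = 33.3.
N_c = (33.3 − 1)/tan35° = 46.12.
γ' = 17.7 − 9.81 = 7.89 kN/m³ (submerged throughout). q = 7.89 × 2.5 = 19.725 kPa; the same γ' applies in the ½γBN_γ term.
c·N_c·s_c = 16 × 46.124 × 1.3 = 959.37 kPa
q·N_q = 19.725 × 33.296 = 656.77 kPa
0.5·γ·B·N_γ·s_γ = 0.5 × 7.89 × 2.29 × 33.9 × 0.8 = 245 kPa
q_ult = 959.37 + 656.77 + 245 = 1861.1 kPa.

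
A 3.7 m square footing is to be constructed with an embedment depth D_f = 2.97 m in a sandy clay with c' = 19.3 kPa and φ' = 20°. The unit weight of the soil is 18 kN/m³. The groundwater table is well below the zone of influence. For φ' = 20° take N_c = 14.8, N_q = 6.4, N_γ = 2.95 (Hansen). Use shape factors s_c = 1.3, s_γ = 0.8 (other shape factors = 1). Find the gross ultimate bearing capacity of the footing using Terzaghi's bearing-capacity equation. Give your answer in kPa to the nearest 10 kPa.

q = γ·D_f = 18 × 2.97 = 53.46 kPa.
c·N_c·s_c = 19.3 × 14.8 × 1.3 = 371.33 kPa
q·N_q = 53.46 × 6.4 = 342.14 kPa
0.5·γ·B·N_γ·s_γ = 0.5 × 18 × 3.7 × 2.95 × 0.8 = 78.588 kPa
q_ult = 371.33 + 342.14 + 78.588 = 792.06 kPa.

q_ult ≈ 790 kPa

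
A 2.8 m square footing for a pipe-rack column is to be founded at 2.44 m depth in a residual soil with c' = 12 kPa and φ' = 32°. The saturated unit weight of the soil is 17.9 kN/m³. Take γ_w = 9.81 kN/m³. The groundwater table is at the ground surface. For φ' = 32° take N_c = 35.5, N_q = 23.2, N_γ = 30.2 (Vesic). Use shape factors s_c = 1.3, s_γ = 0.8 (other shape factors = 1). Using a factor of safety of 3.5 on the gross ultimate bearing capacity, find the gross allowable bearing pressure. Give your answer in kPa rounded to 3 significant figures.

Water table at ground surface, so effective unit weight γ' = 17.9 − 9.81 = 8.09 kN/m³ is used throughout; overburden q = 8.09 × 2.44 = 19.74 kPa; the same γ' applies in the ½γBN_γ term.
Cohesion term c·N_c·s_c = 12 × 35.5 × 1.3 = 553.8 kPa; surcharge term q·N_q = 19.74 × 23.2 = 457.96 kPa; self-weight term 0.5·γ·B·N_γ·s_γ = 0.5 × 8.09 × 2.8 × 30.2 × 0.8 = 273.64 kPa.
q_ult = 553.8 + 457.96 + 273.64 = 1285.4 kPa.
q_all = 1285.4 / 3.5 = 367.26 kPa.

q_all ≈ 367 kPa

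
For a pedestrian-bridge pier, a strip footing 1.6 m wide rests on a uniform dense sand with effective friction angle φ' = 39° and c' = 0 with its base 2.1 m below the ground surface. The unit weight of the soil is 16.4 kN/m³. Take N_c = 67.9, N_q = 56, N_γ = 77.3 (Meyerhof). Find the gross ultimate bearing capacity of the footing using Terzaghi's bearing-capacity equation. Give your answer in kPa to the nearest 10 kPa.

q_ult ≈ 2940 kPa

Overburden at base level: q = 16.4 × 2.1 = 34.44 kPa.
Surcharge term q·N_q = 34.44 × 56 = 1928.6 kPa; self-weight term 0.5·γ·B·N_γ = 0.5 × 16.4 × 1.6 × 77.3 = 1014.2 kPa.
q_ult = 1928.6 + 1014.2 = 2942.8 kPa.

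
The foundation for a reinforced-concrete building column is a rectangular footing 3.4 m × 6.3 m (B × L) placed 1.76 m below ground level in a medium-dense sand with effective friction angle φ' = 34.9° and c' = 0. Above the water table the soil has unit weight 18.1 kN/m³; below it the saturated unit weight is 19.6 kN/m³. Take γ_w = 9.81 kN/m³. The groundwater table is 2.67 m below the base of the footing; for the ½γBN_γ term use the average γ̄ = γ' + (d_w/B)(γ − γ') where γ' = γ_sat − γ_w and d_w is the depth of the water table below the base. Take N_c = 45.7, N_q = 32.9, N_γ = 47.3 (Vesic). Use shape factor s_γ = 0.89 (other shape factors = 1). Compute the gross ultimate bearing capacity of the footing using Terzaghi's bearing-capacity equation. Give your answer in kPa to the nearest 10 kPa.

Effective surcharge at the founding depth q = γ·D_f = 18.1 × 1.76 = 31.856 kPa.
With d_w = 2.67 m < B, γ̄ = 9.79 + (2.67/3.4) × (18.1 − 9.79) = 16.316 kN/m³.
q_ult = q·N_q + 0.5·γ·B·N_γ·s_γ
     = 31.856 × 32.9 + 0.5 × 16.316 × 3.4 × 47.3 × 0.89
     = 1048.1 + 1167.6 = 2215.7 kPa.

q_ult ≈ 2220 kPa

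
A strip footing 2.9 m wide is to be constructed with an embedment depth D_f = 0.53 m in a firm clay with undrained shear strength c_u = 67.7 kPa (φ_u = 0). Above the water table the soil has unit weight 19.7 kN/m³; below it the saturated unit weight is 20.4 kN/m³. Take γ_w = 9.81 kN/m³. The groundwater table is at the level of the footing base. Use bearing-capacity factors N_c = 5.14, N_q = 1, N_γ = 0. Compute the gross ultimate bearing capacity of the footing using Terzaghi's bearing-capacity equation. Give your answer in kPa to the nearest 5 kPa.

q_ult ≈ 360 kPa

Effective surcharge at the founding depth q = γ·D_f = 19.7 × 0.53 = 10.441 kPa.
q_ult = c·N_c + q·N_q
     = 67.7 × 5.14 + 10.441 × 1
     = 347.98 + 10.441 = 358.42 kPa.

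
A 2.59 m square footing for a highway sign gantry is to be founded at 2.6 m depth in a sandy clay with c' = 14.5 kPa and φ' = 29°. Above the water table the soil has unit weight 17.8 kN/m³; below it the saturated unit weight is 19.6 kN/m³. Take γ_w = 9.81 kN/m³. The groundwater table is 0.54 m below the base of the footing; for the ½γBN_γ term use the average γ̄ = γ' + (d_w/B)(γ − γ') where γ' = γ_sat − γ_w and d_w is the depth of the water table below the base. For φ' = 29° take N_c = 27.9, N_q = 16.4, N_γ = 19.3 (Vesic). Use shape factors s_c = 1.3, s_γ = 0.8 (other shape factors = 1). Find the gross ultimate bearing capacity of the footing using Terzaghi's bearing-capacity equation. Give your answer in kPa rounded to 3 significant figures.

Effective surcharge at the founding depth q = γ·D_f = 17.8 × 2.6 = 46.28 kPa.
With d_w = 0.54 m < B, γ̄ = 9.79 + (0.54/2.59) × (17.8 − 9.79) = 11.46 kN/m³.
q_ult = c·N_c·s_c + q·N_q + 0.5·γ·B·N_γ·s_γ
     = 14.5 × 27.9 × 1.3 + 46.28 × 16.4 + 0.5 × 11.46 × 2.59 × 19.3 × 0.8
     = 525.91 + 758.99 + 229.14 = 1514 kPa.

q_ult ≈ 1510 kPa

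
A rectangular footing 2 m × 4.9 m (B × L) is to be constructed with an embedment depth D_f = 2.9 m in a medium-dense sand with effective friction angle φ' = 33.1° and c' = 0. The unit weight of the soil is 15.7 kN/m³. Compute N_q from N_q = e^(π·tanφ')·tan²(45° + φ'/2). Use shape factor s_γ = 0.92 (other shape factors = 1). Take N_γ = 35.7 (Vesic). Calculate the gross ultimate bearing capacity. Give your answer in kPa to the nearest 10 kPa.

q_ult ≈ 1720 kPa

tan33.1° = 0.6519, so N_q = e^(π×0.6519)·tan²(61.55°) = 7.752 × 3.406 = 26.41.
Overburden at base level: q = 15.7 × 2.9 = 45.53 kPa.
Surcharge term q·N_q = 45.53 × 26.406 = 1202.3 kPa; self-weight term 0.5·γ·B·N_γ·s_γ = 0.5 × 15.7 × 2 × 35.7 × 0.92 = 515.65 kPa.
q_ult = 1202.3 + 515.65 = 1717.9 kPa.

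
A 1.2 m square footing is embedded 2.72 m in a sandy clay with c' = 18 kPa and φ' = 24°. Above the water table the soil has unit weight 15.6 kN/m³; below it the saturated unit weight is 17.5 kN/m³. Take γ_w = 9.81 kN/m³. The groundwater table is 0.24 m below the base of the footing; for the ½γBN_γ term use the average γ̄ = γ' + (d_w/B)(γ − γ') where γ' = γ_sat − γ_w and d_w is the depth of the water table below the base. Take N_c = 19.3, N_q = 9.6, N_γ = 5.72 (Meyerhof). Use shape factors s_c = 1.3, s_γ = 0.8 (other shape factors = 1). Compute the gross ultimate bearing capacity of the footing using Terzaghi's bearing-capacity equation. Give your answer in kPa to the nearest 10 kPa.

q = γ·D_f = 15.6 × 2.72 = 42.432 kPa.
γ' = 7.69 kN/m³; averaging over the depth B below the base, γ̄ = γ' + (d_w/B)(γ − γ') = 9.272 kN/m³.
c·N_c·s_c = 18 × 19.3 × 1.3 = 451.62 kPa
q·N_q = 42.432 × 9.6 = 407.35 kPa
0.5·γ·B·N_γ·s_γ = 0.5 × 9.272 × 1.2 × 5.72 × 0.8 = 25.457 kPa
q_ult = 451.62 + 407.35 + 25.457 = 884.42 kPa.

q_ult ≈ 880 kPa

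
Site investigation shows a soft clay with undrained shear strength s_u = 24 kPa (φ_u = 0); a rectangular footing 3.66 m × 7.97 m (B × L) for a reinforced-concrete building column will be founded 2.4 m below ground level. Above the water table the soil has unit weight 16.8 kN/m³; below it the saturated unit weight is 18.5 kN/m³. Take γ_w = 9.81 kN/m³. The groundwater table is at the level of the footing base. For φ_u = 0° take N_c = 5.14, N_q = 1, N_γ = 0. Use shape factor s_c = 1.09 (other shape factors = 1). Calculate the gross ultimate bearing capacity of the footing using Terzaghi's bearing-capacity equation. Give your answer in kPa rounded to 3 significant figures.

Overburden at base level: q = 16.8 × 2.4 = 40.32 kPa.
Cohesion term c·N_c·s_c = 24 × 5.14 × 1.09 = 134.46 kPa; surcharge term q·N_q = 40.32 × 1 = 40.32 kPa.
q_ult = 134.46 + 40.32 = 174.78 kPa.

q_ult ≈ 175 kPa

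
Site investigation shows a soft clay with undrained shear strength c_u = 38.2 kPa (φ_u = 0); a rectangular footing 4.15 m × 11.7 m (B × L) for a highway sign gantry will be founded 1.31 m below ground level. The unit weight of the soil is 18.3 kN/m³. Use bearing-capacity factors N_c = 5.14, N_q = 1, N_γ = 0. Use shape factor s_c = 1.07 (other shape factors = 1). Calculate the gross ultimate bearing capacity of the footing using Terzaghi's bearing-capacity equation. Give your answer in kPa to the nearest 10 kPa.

q_ult ≈ 230 kPa

Effective surcharge at the founding depth q = γ·D_f = 18.3 × 1.31 = 23.973 kPa.
q_ult = c·N_c·s_c + q·N_q
     = 38.2 × 5.14 × 1.07 + 23.973 × 1
     = 210.09 + 23.973 = 234.07 kPa.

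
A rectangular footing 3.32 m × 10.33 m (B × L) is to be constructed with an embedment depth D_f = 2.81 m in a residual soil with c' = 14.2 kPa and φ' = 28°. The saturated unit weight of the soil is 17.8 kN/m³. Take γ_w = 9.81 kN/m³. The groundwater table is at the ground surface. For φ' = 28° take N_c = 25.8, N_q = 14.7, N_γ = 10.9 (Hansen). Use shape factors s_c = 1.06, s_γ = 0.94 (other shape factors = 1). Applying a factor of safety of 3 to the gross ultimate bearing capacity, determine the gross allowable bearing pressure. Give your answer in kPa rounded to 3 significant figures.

q_all ≈ 285 kPa

With the water table at the surface the whole profile is submerged: γ' = 17.8 − 9.81 = 7.99 kN/m³, so q = γ'·D_f = 22.452 kPa; the same γ' applies in the ½γBN_γ term.
q_ult = c·N_c·s_c + q·N_q + 0.5·γ·B·N_γ·s_γ
     = 14.2 × 25.8 × 1.06 + 22.452 × 14.7 + 0.5 × 7.99 × 3.32 × 10.9 × 0.94
     = 388.34 + 330.04 + 135.9 = 854.28 kPa.
q_all = q_ult / FS = 854.28 / 3 = 284.76 kPa.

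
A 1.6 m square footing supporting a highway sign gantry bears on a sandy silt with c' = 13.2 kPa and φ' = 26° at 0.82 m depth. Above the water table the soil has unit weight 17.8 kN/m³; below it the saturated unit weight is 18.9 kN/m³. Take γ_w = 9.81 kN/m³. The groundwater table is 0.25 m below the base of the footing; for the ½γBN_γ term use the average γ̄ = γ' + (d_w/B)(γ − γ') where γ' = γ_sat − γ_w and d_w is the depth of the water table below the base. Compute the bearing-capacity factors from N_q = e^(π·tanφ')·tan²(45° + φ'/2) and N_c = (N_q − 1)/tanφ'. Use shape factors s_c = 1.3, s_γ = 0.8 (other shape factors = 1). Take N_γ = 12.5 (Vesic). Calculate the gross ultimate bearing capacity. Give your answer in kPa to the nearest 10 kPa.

tan26° = 0.4877, so N_q = e^(π×0.4877)·tan²(58°) = 4.629 × 2.561 = 11.85.
N_c = (11.85 − 1)/tan26° = 22.25.
Effective surcharge at the founding depth q = γ·D_f = 17.8 × 0.82 = 14.596 kPa.
With d_w = 0.25 m < B, γ̄ = 9.09 + (0.25/1.6) × (17.8 − 9.09) = 10.451 kN/m³.
q_ult = c·N_c·s_c + q·N_q + 0.5·γ·B·N_γ·s_γ
     = 13.2 × 22.254 × 1.3 + 14.596 × 11.854 + 0.5 × 10.451 × 1.6 × 12.5 × 0.8
     = 381.89 + 173.02 + 83.608 = 638.52 kPa.

q_ult ≈ 640 kPa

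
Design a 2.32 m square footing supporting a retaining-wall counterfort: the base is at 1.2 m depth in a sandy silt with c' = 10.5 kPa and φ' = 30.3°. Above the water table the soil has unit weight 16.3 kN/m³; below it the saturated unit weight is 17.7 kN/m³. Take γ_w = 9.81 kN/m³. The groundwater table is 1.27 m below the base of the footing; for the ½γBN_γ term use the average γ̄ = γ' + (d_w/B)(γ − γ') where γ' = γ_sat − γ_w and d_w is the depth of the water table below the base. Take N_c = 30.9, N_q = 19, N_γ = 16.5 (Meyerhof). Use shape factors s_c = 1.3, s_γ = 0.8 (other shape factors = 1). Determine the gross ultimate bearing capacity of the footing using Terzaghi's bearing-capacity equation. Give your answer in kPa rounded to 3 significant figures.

q_ult ≈ 985 kPa

Overburden at base level: q = 16.3 × 1.2 = 19.56 kPa.
The water table is 1.27 m below the base (< B = 2.32 m), so the ½γBN_γ term uses γ̄ = γ' + (d_w/B)(γ − γ') = 7.89 + (1.27/2.32)(16.3 − 7.89) = 12.494 kN/m³.
Cohesion term c·N_c·s_c = 10.5 × 30.9 × 1.3 = 421.79 kPa; surcharge term q·N_q = 19.56 × 19 = 371.64 kPa; self-weight term 0.5·γ·B·N_γ·s_γ = 0.5 × 12.494 × 2.32 × 16.5 × 0.8 = 191.3 kPa.
q_ult = 421.79 + 371.64 + 191.3 = 984.73 kPa.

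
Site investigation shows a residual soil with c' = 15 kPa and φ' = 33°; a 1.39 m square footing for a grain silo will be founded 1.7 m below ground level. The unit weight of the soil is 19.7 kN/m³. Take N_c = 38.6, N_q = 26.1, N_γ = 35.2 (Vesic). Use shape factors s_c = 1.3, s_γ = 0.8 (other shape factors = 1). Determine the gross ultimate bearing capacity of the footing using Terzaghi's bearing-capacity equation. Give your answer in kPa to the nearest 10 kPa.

q = γ·D_f = 19.7 × 1.7 = 33.49 kPa.
c·N_c·s_c = 15 × 38.6 × 1.3 = 752.7 kPa
q·N_q = 33.49 × 26.1 = 874.09 kPa
0.5·γ·B·N_γ·s_γ = 0.5 × 19.7 × 1.39 × 35.2 × 0.8 = 385.55 kPa
q_ult = 752.7 + 874.09 + 385.55 = 2012.3 kPa.

q_ult ≈ 2010 kPa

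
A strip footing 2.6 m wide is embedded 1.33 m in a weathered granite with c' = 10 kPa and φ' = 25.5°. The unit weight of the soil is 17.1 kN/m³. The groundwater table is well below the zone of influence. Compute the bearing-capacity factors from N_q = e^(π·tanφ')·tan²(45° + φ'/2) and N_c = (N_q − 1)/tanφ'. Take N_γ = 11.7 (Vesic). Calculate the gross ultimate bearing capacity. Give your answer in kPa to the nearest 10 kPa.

q_ult ≈ 730 kPa

tan25.5° = 0.477, so N_q = e^(π×0.477)·tan²(57.75°) = 4.475 × 2.512 = 11.24.
N_c = (11.24 − 1)/tan25.5° = 21.47.
q = γ·D_f = 17.1 × 1.33 = 22.743 kPa.
c·N_c = 10 × 21.469 = 214.69 kPa
q·N_q = 22.743 × 11.24 = 255.64 kPa
0.5·γ·B·N_γ = 0.5 × 17.1 × 2.6 × 11.7 = 260.09 kPa
q_ult = 214.69 + 255.64 + 260.09 = 730.42 kPa.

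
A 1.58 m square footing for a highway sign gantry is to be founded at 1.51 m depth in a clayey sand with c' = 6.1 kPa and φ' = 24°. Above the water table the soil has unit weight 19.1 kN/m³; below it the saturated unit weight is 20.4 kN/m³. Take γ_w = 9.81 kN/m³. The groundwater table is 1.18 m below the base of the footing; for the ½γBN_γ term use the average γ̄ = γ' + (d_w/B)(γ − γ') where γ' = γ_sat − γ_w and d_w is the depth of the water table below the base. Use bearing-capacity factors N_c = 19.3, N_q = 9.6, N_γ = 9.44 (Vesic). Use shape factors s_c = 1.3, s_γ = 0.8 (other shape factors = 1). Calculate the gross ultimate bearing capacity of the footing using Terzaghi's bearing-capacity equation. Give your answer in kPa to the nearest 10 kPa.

Effective surcharge at the founding depth q = γ·D_f = 19.1 × 1.51 = 28.841 kPa.
With d_w = 1.18 m < B, γ̄ = 10.59 + (1.18/1.58) × (19.1 − 10.59) = 16.946 kN/m³.
q_ult = c·N_c·s_c + q·N_q + 0.5·γ·B·N_γ·s_γ
     = 6.1 × 19.3 × 1.3 + 28.841 × 9.6 + 0.5 × 16.946 × 1.58 × 9.44 × 0.8
     = 153.05 + 276.87 + 101.1 = 531.02 kPa.

q_ult ≈ 530 kPa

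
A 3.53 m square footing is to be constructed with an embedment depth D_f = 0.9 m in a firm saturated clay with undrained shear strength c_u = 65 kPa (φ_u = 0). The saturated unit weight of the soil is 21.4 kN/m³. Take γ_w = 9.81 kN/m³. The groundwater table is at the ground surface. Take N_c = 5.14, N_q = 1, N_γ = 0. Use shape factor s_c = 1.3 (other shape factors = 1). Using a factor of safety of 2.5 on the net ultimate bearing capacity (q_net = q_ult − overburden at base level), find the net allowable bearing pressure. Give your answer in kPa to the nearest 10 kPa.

q_all(net) ≈ 170 kPa

Water table at ground surface, so effective unit weight γ' = 21.4 − 9.81 = 11.59 kN/m³ is used throughout; overburden q = 11.59 × 0.9 = 10.431 kPa.
Cohesion term c·N_c·s_c = 65 × 5.14 × 1.3 = 434.33 kPa; surcharge term q·N_q = 10.431 × 1 = 10.431 kPa.
q_ult = 434.33 + 10.431 = 444.76 kPa.
q_net = 444.76 − 10.431 = 434.33 kPa.
q_all(net) = 434.33 / 2.5 = 173.73 kPa.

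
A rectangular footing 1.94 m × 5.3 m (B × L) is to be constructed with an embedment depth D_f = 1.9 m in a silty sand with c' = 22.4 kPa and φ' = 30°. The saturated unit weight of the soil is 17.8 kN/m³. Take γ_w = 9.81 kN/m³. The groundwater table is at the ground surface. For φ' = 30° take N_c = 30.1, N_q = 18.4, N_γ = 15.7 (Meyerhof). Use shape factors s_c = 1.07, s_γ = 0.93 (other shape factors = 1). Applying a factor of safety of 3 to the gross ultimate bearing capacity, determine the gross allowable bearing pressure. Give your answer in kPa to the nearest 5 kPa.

q_all ≈ 370 kPa

γ' = 17.8 − 9.81 = 7.99 kN/m³ (submerged throughout). q = 7.99 × 1.9 = 15.181 kPa; the same γ' applies in the ½γBN_γ term.
c·N_c·s_c = 22.4 × 30.1 × 1.07 = 721.44 kPa
q·N_q = 15.181 × 18.4 = 279.33 kPa
0.5·γ·B·N_γ·s_γ = 0.5 × 7.99 × 1.94 × 15.7 × 0.93 = 113.16 kPa
q_ult = 721.44 + 279.33 + 113.16 = 1113.9 kPa.
q_all = q_ult / FS = 1113.9 / 3 = 371.31 kPa.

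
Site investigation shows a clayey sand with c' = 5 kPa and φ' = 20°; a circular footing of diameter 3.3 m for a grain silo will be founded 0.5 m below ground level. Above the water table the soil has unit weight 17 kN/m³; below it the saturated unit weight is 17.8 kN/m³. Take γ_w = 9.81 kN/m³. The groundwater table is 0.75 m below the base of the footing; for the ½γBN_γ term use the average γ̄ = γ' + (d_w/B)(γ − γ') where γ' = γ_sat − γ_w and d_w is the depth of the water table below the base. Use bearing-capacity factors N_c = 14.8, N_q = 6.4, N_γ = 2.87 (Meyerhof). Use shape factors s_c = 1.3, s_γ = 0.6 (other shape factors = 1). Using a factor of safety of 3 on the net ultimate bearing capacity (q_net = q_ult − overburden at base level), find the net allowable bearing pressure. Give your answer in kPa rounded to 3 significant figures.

q_all(net) ≈ 56.9 kPa

Overburden at base level: q = 17 × 0.5 = 8.5 kPa.
The water table is 0.75 m below the base (< B = 3.3 m), so the ½γBN_γ term uses γ̄ = γ' + (d_w/B)(γ − γ') = 7.99 + (0.75/3.3)(17 − 7.99) = 10.038 kN/m³.
Cohesion term c·N_c·s_c = 5 × 14.8 × 1.3 = 96.2 kPa; surcharge term q·N_q = 8.5 × 6.4 = 54.4 kPa; self-weight term 0.5·γ·B·N_γ·s_γ = 0.5 × 10.038 × 3.3 × 2.87 × 0.6 = 28.52 kPa.
q_ult = 96.2 + 54.4 + 28.52 = 179.12 kPa.
q_net = 179.12 − 8.5 = 170.62 kPa.
q_all(net) = 170.62 / 3 = 56.873 kPa.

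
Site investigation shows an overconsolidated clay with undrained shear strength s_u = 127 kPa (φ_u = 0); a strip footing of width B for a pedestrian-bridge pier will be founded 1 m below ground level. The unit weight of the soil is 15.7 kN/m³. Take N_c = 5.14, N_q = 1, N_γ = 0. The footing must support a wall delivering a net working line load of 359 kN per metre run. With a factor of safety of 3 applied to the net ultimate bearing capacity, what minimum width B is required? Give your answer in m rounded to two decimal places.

Effective surcharge at the founding depth q = γ·D_f = 15.7 × 1 = 15.7 kPa.
q_ult = c·N_c + q·N_q
     = 127 × 5.14 + 15.7 × 1
     = 652.78 + 15.7 = 668.48 kPa.
For φ = 0 the ½γBN_γ term vanishes, so q_ult is independent of B. q_net = 668.48 − 15.7 = 652.78 kPa; q_all(net) = 652.78/3 = 217.59 kPa.
Required width B = w / q_all(net) = 359 / 217.59 = 1.65 m.

B = 1.65 m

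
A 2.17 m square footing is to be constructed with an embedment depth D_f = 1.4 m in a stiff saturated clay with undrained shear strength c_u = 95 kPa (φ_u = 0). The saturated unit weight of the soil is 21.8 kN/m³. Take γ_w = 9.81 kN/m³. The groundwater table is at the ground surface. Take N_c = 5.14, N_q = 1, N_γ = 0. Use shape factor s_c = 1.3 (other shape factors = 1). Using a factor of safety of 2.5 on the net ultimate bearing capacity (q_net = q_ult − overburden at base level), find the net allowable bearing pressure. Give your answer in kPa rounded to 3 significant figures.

q_all(net) ≈ 254 kPa

With the water table at the surface the whole profile is submerged: γ' = 21.8 − 9.81 = 11.99 kN/m³, so q = γ'·D_f = 16.786 kPa.
q_ult = c·N_c·s_c + q·N_q
     = 95 × 5.14 × 1.3 + 16.786 × 1
     = 634.79 + 16.786 = 651.58 kPa.
q_net = 651.58 − 16.786 = 634.79 kPa.
q_all(net) = 634.79 / 2.5 = 253.92 kPa.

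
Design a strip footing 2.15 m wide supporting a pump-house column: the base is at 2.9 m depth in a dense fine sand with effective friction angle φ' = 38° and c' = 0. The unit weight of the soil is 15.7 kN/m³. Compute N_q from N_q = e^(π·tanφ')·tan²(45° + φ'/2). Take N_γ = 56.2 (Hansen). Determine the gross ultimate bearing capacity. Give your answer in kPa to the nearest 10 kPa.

tan38° = 0.7813, so N_q = e^(π×0.7813)·tan²(64°) = 11.64 × 4.204 = 48.93.
Effective surcharge at the founding depth q = γ·D_f = 15.7 × 2.9 = 45.53 kPa.
q_ult = q·N_q + 0.5·γ·B·N_γ
     = 45.53 × 48.933 + 0.5 × 15.7 × 2.15 × 56.2
     = 2227.9 + 948.52 = 3176.4 kPa.

q_ult ≈ 3180 kPa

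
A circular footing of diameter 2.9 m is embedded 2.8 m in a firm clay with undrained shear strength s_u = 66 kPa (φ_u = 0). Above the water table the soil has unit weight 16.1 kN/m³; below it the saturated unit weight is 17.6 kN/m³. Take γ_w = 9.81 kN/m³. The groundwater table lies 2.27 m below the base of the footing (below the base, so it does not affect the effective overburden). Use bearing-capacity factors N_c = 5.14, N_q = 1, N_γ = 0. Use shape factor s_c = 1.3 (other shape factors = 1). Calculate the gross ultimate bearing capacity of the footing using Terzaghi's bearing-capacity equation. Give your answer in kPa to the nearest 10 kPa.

Overburden at base level: q = 16.1 × 2.8 = 45.08 kPa.
Cohesion term c·N_c·s_c = 66 × 5.14 × 1.3 = 441.01 kPa; surcharge term q·N_q = 45.08 × 1 = 45.08 kPa.
q_ult = 441.01 + 45.08 = 486.09 kPa.

q_ult ≈ 490 kPa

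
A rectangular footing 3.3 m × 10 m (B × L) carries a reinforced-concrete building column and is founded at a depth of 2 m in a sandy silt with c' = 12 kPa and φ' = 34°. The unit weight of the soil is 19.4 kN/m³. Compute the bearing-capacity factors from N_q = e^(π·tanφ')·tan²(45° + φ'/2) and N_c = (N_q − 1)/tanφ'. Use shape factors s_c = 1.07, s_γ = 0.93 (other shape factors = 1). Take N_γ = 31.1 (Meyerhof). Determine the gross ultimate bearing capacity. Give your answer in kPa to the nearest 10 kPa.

tan34° = 0.6745, so N_q = e^(π×0.6745)·tan²(62°) = 8.323 × 3.537 = 29.44.
N_c = (29.44 − 1)/tan34° = 42.16.
q = γ·D_f = 19.4 × 2 = 38.8 kPa.
c·N_c·s_c = 12 × 42.164 × 1.07 = 541.38 kPa
q·N_q = 38.8 × 29.44 = 1142.3 kPa
0.5·γ·B·N_γ·s_γ = 0.5 × 19.4 × 3.3 × 31.1 × 0.93 = 925.83 kPa
q_ult = 541.38 + 1142.3 + 925.83 = 2609.5 kPa.

q_ult ≈ 2610 kPa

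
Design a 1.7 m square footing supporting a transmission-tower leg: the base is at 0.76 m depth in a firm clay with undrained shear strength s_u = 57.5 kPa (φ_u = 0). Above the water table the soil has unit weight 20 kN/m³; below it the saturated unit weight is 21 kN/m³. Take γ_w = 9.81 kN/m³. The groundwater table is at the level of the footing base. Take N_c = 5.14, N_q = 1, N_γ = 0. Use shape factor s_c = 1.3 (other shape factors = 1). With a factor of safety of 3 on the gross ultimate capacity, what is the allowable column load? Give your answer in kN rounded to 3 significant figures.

P_all ≈ 385 kN

Overburden at base level: q = 20 × 0.76 = 15.2 kPa.
Cohesion term c·N_c·s_c = 57.5 × 5.14 × 1.3 = 384.21 kPa; surcharge term q·N_q = 15.2 × 1 = 15.2 kPa.
q_ult = 384.21 + 15.2 = 399.41 kPa.
Gross allowable pressure q_all = 399.41 / 3 = 133.14 kPa.
Footing area = 2.89 m², so allowable column load = 133.14 × 2.89 = 384.77 kN.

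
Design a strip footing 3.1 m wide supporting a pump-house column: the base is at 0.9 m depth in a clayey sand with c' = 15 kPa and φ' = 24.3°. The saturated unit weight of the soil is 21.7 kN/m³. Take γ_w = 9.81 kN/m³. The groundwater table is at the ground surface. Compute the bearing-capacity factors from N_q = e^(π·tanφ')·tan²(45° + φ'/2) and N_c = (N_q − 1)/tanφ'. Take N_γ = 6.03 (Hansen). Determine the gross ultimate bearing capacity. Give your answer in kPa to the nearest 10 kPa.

q_ult ≈ 510 kPa

tan24.3° = 0.4515, so N_q = e^(π×0.4515)·tan²(57.15°) = 4.131 × 2.399 = 9.91.
N_c = (9.91 − 1)/tan24.3° = 19.73.
With the water table at the surface the whole profile is submerged: γ' = 21.7 − 9.81 = 11.89 kN/m³, so q = γ'·D_f = 10.701 kPa; the same γ' applies in the ½γBN_γ term.
q_ult = c·N_c + q·N_q + 0.5·γ·B·N_γ
     = 15 × 19.729 + 10.701 × 9.9081 + 0.5 × 11.89 × 3.1 × 6.03
     = 295.94 + 106.03 + 111.13 = 513.09 kPa.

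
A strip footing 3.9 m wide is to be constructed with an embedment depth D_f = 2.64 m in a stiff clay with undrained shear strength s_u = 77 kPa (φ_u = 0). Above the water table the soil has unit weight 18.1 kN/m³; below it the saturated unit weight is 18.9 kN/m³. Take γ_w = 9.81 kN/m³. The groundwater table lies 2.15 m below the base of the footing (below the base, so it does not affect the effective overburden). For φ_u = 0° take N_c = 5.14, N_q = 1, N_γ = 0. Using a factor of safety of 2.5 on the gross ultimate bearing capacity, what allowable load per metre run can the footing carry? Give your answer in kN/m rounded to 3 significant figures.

≈ 692 kN/m

Effective surcharge at the founding depth q = γ·D_f = 18.1 × 2.64 = 47.784 kPa.
q_ult = c·N_c + q·N_q
     = 77 × 5.14 + 47.784 × 1
     = 395.78 + 47.784 = 443.56 kPa.
Gross allowable pressure q_all = 443.56 / 2.5 = 177.43 kPa.
Allowable wall load = q_all × B = 177.43 × 3.9 = 691.96 kN per metre run.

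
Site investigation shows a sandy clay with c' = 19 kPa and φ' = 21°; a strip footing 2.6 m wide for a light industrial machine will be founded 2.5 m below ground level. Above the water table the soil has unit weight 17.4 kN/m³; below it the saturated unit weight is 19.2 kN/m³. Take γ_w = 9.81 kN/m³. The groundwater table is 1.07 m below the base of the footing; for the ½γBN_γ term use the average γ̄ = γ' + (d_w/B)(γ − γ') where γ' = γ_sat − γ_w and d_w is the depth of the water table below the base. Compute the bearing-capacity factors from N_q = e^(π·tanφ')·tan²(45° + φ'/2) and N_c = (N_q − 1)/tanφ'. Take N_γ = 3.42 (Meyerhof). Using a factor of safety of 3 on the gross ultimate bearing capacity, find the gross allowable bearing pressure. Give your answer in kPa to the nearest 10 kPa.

N_q = e^(π·tan21°)·tan²(55.5°) = 7.07; N_c = (N_q − 1)/tanφ' = 15.81.
Effective surcharge at the founding depth q = γ·D_f = 17.4 × 2.5 = 43.5 kPa.
With d_w = 1.07 m < B, γ̄ = 9.39 + (1.07/2.6) × (17.4 − 9.39) = 12.686 kN/m³.
q_ult = c·N_c + q·N_q + 0.5·γ·B·N_γ
     = 19 × 15.815 + 43.5 × 7.0708 + 0.5 × 12.686 × 2.6 × 3.42
     = 300.48 + 307.58 + 56.404 = 664.46 kPa.
q_all = 664.46 / 3 = 221.49 kPa.

q_all ≈ 220 kPa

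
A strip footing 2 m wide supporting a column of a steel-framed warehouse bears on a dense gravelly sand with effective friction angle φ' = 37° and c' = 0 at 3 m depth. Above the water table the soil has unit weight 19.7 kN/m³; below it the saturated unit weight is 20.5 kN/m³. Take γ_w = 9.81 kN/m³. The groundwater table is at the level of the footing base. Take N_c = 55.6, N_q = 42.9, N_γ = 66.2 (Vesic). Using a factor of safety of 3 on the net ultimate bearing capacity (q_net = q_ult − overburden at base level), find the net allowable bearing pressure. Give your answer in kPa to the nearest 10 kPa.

q_all(net) ≈ 1060 kPa

Effective surcharge at the founding depth q = γ·D_f = 19.7 × 3 = 59.1 kPa.
The water table coincides with the base, so in the self-weight term γ → γ' = 10.69 kN/m³.
q_ult = q·N_q + 0.5·γ·B·N_γ
     = 59.1 × 42.9 + 0.5 × 10.69 × 2 × 66.2
     = 2535.4 + 707.68 = 3243.1 kPa.
q_net = 3243.1 − 59.1 = 3184 kPa.
q_all(net) = 3184 / 3 = 1061.3 kPa.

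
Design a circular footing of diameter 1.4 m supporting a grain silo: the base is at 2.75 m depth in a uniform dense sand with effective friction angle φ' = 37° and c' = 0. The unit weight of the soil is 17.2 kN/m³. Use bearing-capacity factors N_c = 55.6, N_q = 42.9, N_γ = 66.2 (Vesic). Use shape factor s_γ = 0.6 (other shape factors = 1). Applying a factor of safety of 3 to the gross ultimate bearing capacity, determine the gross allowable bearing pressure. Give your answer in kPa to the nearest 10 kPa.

q_all ≈ 840 kPa

Overburden at base level: q = 17.2 × 2.75 = 47.3 kPa.
Surcharge term q·N_q = 47.3 × 42.9 = 2029.2 kPa; self-weight term 0.5·γ·B·N_γ·s_γ = 0.5 × 17.2 × 1.4 × 66.2 × 0.6 = 478.23 kPa.
q_ult = 2029.2 + 478.23 = 2507.4 kPa.
q_all = q_ult / FS = 2507.4 / 3 = 835.8 kPa.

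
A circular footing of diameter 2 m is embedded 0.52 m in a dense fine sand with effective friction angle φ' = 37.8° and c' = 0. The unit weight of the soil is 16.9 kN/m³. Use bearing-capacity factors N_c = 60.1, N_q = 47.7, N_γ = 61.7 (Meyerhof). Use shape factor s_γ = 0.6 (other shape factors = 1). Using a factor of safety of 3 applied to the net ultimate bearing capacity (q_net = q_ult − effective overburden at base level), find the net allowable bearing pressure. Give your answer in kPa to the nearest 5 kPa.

Overburden at base level: q = 16.9 × 0.52 = 8.788 kPa.
Surcharge term q·N_q = 8.788 × 47.7 = 419.19 kPa; self-weight term 0.5·γ·B·N_γ·s_γ = 0.5 × 16.9 × 2 × 61.7 × 0.6 = 625.64 kPa.
q_ult = 419.19 + 625.64 = 1044.8 kPa.
Net ultimate: q_net = 1044.8 − 8.788 = 1036 kPa.
q_all(net) = 1036 / 3 = 345.35 kPa.

q_all(net) ≈ 345 kPa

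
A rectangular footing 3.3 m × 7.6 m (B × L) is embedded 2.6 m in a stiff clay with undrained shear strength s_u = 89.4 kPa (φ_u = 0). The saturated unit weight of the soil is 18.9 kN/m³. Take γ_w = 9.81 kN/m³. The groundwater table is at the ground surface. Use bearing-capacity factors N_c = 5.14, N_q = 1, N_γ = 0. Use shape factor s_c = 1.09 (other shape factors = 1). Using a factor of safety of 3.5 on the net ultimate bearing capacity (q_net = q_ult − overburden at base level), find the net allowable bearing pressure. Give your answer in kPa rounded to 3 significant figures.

γ' = 18.9 − 9.81 = 9.09 kN/m³ (submerged throughout). q = 9.09 × 2.6 = 23.634 kPa.
c·N_c·s_c = 89.4 × 5.14 × 1.09 = 500.87 kPa
q·N_q = 23.634 × 1 = 23.634 kPa
q_ult = 500.87 + 23.634 = 524.51 kPa.
q_net = 524.51 − 23.634 = 500.87 kPa.
q_all(net) = 500.87 / 3.5 = 143.11 kPa.

q_all(net) ≈ 143 kPa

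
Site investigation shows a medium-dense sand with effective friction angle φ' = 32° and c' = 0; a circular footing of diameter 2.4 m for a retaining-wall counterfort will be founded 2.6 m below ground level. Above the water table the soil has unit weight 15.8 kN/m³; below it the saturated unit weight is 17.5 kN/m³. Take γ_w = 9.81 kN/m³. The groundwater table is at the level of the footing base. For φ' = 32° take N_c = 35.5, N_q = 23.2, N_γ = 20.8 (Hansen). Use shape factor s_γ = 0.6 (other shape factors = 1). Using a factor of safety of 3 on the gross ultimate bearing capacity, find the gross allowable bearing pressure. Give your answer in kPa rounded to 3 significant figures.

q = γ·D_f = 15.8 × 2.6 = 41.08 kPa.
For the ½γBN_γ term take γ' = 17.5 − 9.81 = 7.69 kN/m³ (soil below base is submerged).
q·N_q = 41.08 × 23.2 = 953.06 kPa
0.5·γ·B·N_γ·s_γ = 0.5 × 7.69 × 2.4 × 20.8 × 0.6 = 115.17 kPa
q_ult = 953.06 + 115.17 = 1068.2 kPa.
q_all = 1068.2 / 3 = 356.07 kPa.

q_all ≈ 356 kPa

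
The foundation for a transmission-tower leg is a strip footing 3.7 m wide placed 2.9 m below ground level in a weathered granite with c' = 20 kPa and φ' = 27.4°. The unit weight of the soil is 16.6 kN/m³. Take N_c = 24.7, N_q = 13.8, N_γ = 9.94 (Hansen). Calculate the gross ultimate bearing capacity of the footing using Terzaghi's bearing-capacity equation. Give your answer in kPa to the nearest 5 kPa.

q_ult ≈ 1465 kPa

q = γ·D_f = 16.6 × 2.9 = 48.14 kPa.
c·N_c = 20 × 24.7 = 494 kPa
q·N_q = 48.14 × 13.8 = 664.33 kPa
0.5·γ·B·N_γ = 0.5 × 16.6 × 3.7 × 9.94 = 305.26 kPa
q_ult = 494 + 664.33 + 305.26 = 1463.6 kPa.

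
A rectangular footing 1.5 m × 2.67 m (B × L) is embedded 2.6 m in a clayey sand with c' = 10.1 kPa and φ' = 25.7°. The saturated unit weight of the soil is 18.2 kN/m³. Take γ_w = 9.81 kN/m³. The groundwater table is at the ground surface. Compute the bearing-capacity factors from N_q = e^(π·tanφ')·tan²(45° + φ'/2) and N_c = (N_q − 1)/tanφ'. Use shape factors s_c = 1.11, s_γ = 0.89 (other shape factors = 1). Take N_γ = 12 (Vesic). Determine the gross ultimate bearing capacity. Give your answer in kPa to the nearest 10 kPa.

q_ult ≈ 560 kPa

tan25.7° = 0.4813, so N_q = e^(π×0.4813)·tan²(57.85°) = 4.536 × 2.531 = 11.48.
N_c = (11.48 − 1)/tan25.7° = 21.78.
With the water table at the surface the whole profile is submerged: γ' = 18.2 − 9.81 = 8.39 kN/m³, so q = γ'·D_f = 21.814 kPa; the same γ' applies in the ½γBN_γ term.
q_ult = c·N_c·s_c + q·N_q + 0.5·γ·B·N_γ·s_γ
     = 10.1 × 21.779 × 1.11 + 21.814 × 11.481 + 0.5 × 8.39 × 1.5 × 12 × 0.89
     = 244.16 + 250.46 + 67.204 = 561.82 kPa.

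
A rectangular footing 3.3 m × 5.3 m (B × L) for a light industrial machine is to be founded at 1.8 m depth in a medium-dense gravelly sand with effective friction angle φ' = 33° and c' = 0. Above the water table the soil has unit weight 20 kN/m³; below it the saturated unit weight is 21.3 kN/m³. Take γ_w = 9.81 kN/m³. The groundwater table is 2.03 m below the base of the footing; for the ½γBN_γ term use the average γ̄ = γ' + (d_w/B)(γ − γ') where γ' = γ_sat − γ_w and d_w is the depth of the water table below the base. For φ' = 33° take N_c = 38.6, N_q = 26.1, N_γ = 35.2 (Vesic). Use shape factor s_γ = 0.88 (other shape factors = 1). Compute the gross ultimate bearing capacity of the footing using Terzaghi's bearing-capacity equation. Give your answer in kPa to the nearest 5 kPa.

q_ult ≈ 1795 kPa

Effective surcharge at the founding depth q = γ·D_f = 20 × 1.8 = 36 kPa.
With d_w = 2.03 m < B, γ̄ = 11.49 + (2.03/3.3) × (20 − 11.49) = 16.725 kN/m³.
q_ult = q·N_q + 0.5·γ·B·N_γ·s_γ
     = 36 × 26.1 + 0.5 × 16.725 × 3.3 × 35.2 × 0.88
     = 939.6 + 854.82 = 1794.4 kPa.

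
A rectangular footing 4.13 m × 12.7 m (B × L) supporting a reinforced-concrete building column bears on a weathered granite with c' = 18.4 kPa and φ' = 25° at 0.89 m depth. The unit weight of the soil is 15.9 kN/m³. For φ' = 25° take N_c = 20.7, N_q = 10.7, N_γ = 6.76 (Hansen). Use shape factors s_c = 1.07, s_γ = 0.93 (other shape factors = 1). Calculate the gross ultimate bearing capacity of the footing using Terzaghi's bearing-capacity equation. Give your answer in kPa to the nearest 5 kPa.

Effective surcharge at the founding depth q = γ·D_f = 15.9 × 0.89 = 14.151 kPa.
q_ult = c·N_c·s_c + q·N_q + 0.5·γ·B·N_γ·s_γ
     = 18.4 × 20.7 × 1.07 + 14.151 × 10.7 + 0.5 × 15.9 × 4.13 × 6.76 × 0.93
     = 407.54 + 151.42 + 206.42 = 765.37 kPa.

q_ult ≈ 765 kPa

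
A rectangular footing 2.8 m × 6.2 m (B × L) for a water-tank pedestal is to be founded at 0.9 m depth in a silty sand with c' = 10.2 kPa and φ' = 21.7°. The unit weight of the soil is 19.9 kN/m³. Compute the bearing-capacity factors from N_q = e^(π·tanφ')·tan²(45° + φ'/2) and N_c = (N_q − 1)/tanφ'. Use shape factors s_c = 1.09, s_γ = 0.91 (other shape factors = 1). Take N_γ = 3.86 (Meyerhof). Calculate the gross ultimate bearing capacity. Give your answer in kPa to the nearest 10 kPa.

q_ult ≈ 420 kPa

tan21.7° = 0.3979, so N_q = e^(π×0.3979)·tan²(55.85°) = 3.491 × 2.173 = 7.59.
N_c = (7.59 − 1)/tan21.7° = 16.55.
q = γ·D_f = 19.9 × 0.9 = 17.91 kPa.
c·N_c·s_c = 10.2 × 16.553 × 1.09 = 184.03 kPa
q·N_q = 17.91 × 7.5871 = 135.89 kPa
0.5·γ·B·N_γ·s_γ = 0.5 × 19.9 × 2.8 × 3.86 × 0.91 = 97.861 kPa
q_ult = 184.03 + 135.89 + 97.861 = 417.78 kPa.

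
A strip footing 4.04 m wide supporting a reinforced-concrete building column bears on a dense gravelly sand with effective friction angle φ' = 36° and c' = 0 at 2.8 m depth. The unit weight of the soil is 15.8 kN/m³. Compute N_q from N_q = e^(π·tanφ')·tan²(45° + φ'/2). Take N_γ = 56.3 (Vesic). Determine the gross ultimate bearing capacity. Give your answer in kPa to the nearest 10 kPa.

tan36° = 0.7265, so N_q = e^(π×0.7265)·tan²(63°) = 9.801 × 3.852 = 37.75.
q = γ·D_f = 15.8 × 2.8 = 44.24 kPa.
q·N_q = 44.24 × 37.752 = 1670.2 kPa
0.5·γ·B·N_γ = 0.5 × 15.8 × 4.04 × 56.3 = 1796.9 kPa
q_ult = 1670.2 + 1796.9 = 3467 kPa.

q_ult ≈ 3470 kPa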